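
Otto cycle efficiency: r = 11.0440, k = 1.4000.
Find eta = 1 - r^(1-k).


r^(k-1) = 2.6137
eta = 1 - 1/2.6137 = 0.6174 = 61.7396%

61.7396%


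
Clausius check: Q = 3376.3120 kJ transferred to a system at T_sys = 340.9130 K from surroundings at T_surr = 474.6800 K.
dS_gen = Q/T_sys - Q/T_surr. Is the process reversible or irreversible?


dS_sys = 3376.3120/340.9130 = 9.9037 kJ/K
dS_surr = -3376.3120/474.6800 = -7.1128 kJ/K
dS_gen = 9.9037 - 7.1128 = 2.7909 kJ/K (irreversible)

dS_gen = 2.7909 kJ/K, irreversible


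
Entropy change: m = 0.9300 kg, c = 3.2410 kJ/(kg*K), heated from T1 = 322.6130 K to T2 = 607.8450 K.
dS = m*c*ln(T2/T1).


T2/T1 = 1.8841
ln(T2/T1) = 0.6335
dS = 0.9300 * 3.2410 * 0.6335 = 1.9094 kJ/K

1.9094 kJ/K


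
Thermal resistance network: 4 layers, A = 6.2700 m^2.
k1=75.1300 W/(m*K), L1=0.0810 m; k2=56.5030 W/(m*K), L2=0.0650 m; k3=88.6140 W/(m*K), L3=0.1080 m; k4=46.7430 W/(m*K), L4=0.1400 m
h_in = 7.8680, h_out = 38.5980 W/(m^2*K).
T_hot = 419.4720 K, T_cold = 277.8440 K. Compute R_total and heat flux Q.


R_conv_in = 1/(7.8680*6.2700) = 0.0203
R_1 = 0.0810/(75.1300*6.2700) = 0.0002
R_2 = 0.0650/(56.5030*6.2700) = 0.0002
R_3 = 0.1080/(88.6140*6.2700) = 0.0002
R_4 = 0.1400/(46.7430*6.2700) = 0.0005
R_conv_out = 1/(38.5980*6.2700) = 0.0041
R_total = 0.0254 K/W
Q = 141.6280 / 0.0254 = 5569.2765 W

R_total = 0.0254 K/W, Q = 5569.2765 W


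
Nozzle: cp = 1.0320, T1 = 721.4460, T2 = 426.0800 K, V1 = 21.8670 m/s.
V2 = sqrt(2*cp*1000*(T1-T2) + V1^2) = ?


dT = 295.3660 K
2*cp*1000*dT = 609635.4240
V1^2 = 478.1657
V2 = sqrt(610113.5897) = 781.0977 m/s

781.0977 m/s


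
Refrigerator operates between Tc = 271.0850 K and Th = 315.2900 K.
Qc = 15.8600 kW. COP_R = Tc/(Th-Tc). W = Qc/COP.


COP = 271.0850 / 44.2050 = 6.1325
W = 15.8600 / 6.1325 = 2.5862 kW

COP = 6.1325, W = 2.5862 kW


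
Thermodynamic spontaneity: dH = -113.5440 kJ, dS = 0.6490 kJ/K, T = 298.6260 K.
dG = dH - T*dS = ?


T*dS = 298.6260 * 0.6490 = 193.8083 kJ
dG = -113.5440 - 193.8083 = -307.3523 kJ (spontaneous)

dG = -307.3523 kJ, spontaneous


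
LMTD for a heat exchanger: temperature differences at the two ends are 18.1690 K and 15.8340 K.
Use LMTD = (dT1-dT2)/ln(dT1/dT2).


dT1/dT2 = 1.1475
ln(dT1/dT2) = 0.1376
LMTD = 2.3350 / 0.1376 = 16.9747 K

16.9747 K


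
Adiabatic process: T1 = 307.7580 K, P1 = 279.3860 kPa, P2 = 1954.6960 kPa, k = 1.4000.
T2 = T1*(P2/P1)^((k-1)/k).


(k-1)/k = 0.2857
(P2/P1)^exp = 1.7434
T2 = 307.7580 * 1.7434 = 536.5400 K

536.5400 K


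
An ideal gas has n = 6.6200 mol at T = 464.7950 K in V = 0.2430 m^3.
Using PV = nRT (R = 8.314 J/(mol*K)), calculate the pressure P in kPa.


P = nRT/V = 6.6200 * 8.314 * 464.7950 / 0.2430
= 25581.7033 / 0.2430 = 105274.4991 Pa = 105.2745 kPa

105.2745 kPa


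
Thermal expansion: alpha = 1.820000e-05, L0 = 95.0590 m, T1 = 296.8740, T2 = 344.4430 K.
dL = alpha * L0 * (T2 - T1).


dT = 47.5690 K
dL = 1.820000e-05 * 95.0590 * 47.5690 = 0.082298 m
L_final = 95.141298 m

dL = 0.082298 m


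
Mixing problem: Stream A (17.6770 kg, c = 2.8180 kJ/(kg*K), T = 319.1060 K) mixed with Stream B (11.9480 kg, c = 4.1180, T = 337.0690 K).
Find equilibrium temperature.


num = 32480.3011
den = 99.0157
Tf = 328.0320 K

328.0320 K


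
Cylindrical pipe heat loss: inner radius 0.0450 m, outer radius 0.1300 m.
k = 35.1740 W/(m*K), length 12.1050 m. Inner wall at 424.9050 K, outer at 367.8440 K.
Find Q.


dT = 57.0610 K
ln(ro/ri) = 1.0609
Q = 2*pi*35.1740*12.1050*57.0610 / 1.0609 = 143894.0475 W

143894.0475 W


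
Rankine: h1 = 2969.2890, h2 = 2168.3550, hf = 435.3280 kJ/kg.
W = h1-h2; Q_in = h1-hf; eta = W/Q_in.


W = 800.9340 kJ/kg
Q_in = 2533.9610 kJ/kg
eta = 0.3161 = 31.6080%

eta = 31.6080%


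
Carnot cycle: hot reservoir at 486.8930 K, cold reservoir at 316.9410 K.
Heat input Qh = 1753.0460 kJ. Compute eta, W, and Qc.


eta = 1 - 316.9410/486.8930 = 0.3491
W = 0.3491 * 1753.0460 = 611.9079 kJ
Qc = 1753.0460 - 611.9079 = 1141.1381 kJ

eta = 34.9054%, W = 611.9079 kJ, Qc = 1141.1381 kJ


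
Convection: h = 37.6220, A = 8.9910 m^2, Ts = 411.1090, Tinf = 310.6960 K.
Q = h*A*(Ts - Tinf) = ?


dT = 100.4130 K
Q = 37.6220 * 8.9910 * 100.4130 = 33965.6413 W

33965.6413 W


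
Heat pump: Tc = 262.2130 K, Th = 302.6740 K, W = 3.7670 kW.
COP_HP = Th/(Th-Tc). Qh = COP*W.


COP = 302.6740 / 40.4610 = 7.4806
Qh = 7.4806 * 3.7670 = 28.1796 kW

COP = 7.4806, Qh = 28.1796 kW


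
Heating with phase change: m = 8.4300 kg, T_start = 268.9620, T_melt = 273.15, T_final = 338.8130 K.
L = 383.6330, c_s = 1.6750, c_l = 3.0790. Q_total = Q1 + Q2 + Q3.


Q1 (sensible, solid) = 8.4300 * 1.6750 * 4.1880 = 59.1356 kJ
Q2 (latent) = 8.4300 * 383.6330 = 3234.0262 kJ
Q3 (sensible, liquid) = 8.4300 * 3.0790 * 65.6630 = 1704.3469 kJ
Q_total = 4997.5087 kJ

4997.5087 kJ


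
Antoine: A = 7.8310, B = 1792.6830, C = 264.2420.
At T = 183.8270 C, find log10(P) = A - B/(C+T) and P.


C+T = 448.0690
B/(C+T) = 4.0009
log10(P) = 7.8310 - 4.0009 = 3.8301
P = 10^3.8301 = 6762.2568 mmHg

6762.2568 mmHg


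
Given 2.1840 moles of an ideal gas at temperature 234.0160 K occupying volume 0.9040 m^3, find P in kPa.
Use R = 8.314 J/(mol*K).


P = nRT/V = 2.1840 * 8.314 * 234.0160 / 0.9040
= 4249.2101 / 0.9040 = 4700.4537 Pa = 4.7005 kPa

4.7005 kPa


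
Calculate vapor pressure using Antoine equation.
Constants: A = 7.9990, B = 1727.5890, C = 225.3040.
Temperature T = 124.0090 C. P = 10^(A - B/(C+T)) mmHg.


C+T = 349.3130
B/(C+T) = 4.9457
log10(P) = 7.9990 - 4.9457 = 3.0533
P = 10^3.0533 = 1130.6385 mmHg

1130.6385 mmHg


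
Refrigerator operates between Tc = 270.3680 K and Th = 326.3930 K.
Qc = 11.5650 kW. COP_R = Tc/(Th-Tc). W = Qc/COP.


COP = 270.3680 / 56.0250 = 4.8258
W = 11.5650 / 4.8258 = 2.3965 kW

COP = 4.8258, W = 2.3965 kW


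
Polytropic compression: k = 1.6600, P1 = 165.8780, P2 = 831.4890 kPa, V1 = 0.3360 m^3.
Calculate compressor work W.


(k-1)/k = 0.3976
(P2/P1)^exp = 1.8982
W = 2.5152 * 165.8780 * 0.3360 * (1.8982 - 1) = 125.9104 kJ

125.9104 kJ


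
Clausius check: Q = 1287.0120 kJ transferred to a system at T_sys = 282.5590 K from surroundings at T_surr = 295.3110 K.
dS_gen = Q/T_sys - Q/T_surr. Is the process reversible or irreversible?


dS_sys = 1287.0120/282.5590 = 4.5548 kJ/K
dS_surr = -1287.0120/295.3110 = -4.3582 kJ/K
dS_gen = 4.5548 - 4.3582 = 0.1967 kJ/K (irreversible)

dS_gen = 0.1967 kJ/K, irreversible


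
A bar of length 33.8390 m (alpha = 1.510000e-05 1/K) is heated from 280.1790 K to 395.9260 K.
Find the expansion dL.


dT = 115.7470 K
dL = 1.510000e-05 * 33.8390 * 115.7470 = 0.059143 m
L_final = 33.898143 m

dL = 0.059143 m


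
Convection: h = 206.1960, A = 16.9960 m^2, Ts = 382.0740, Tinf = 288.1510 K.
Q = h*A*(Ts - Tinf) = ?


dT = 93.9230 K
Q = 206.1960 * 16.9960 * 93.9230 = 329153.8312 W

329153.8312 W


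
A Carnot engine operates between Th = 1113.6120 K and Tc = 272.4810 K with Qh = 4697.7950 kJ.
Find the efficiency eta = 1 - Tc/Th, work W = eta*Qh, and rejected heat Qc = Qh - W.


eta = 1 - 272.4810/1113.6120 = 0.7553
W = 0.7553 * 4697.7950 = 3548.3283 kJ
Qc = 4697.7950 - 3548.3283 = 1149.4667 kJ

eta = 75.5318%, W = 3548.3283 kJ, Qc = 1149.4667 kJ


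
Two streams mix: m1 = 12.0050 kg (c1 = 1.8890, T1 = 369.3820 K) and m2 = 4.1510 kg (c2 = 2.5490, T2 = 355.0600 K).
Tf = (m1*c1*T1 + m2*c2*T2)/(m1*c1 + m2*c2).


num = 12133.4940
den = 33.2583
Tf = 364.8256 K

364.8256 K


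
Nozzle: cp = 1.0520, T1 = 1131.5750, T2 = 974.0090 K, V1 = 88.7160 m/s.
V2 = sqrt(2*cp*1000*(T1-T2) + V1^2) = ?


dT = 157.5660 K
2*cp*1000*dT = 331518.8640
V1^2 = 7870.5287
V2 = sqrt(339389.3927) = 582.5714 m/s

582.5714 m/s


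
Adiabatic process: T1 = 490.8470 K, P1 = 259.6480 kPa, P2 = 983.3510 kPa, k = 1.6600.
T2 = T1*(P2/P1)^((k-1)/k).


(k-1)/k = 0.3976
(P2/P1)^exp = 1.6980
T2 = 490.8470 * 1.6980 = 833.4547 K

833.4547 K


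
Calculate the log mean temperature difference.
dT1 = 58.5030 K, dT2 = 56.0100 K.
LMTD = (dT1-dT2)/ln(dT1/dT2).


dT1/dT2 = 1.0445
ln(dT1/dT2) = 0.0435
LMTD = 2.4930 / 0.0435 = 57.2475 K

57.2475 K


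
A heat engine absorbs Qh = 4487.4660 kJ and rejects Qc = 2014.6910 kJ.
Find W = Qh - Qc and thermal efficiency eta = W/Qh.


W = 4487.4660 - 2014.6910 = 2472.7750 kJ
eta = 2472.7750 / 4487.4660 = 0.5510 = 55.1040%

W = 2472.7750 kJ, eta = 55.1040%


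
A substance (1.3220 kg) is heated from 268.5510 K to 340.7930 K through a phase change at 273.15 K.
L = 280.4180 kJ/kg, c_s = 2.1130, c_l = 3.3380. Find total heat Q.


Q1 (sensible, solid) = 1.3220 * 2.1130 * 4.5990 = 12.8468 kJ
Q2 (latent) = 1.3220 * 280.4180 = 370.7126 kJ
Q3 (sensible, liquid) = 1.3220 * 3.3380 * 67.6430 = 298.4975 kJ
Q_total = 682.0568 kJ

682.0568 kJ


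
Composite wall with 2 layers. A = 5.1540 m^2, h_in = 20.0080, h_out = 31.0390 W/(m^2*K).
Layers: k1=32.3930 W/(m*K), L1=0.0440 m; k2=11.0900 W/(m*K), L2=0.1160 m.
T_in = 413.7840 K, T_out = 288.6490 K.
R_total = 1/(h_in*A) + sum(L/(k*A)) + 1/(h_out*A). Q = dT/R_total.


R_conv_in = 1/(20.0080*5.1540) = 0.0097
R_1 = 0.0440/(32.3930*5.1540) = 0.0003
R_2 = 0.1160/(11.0900*5.1540) = 0.0020
R_conv_out = 1/(31.0390*5.1540) = 0.0063
R_total = 0.0182 K/W
Q = 125.1350 / 0.0182 = 6859.9773 W

R_total = 0.0182 K/W, Q = 6859.9773 W


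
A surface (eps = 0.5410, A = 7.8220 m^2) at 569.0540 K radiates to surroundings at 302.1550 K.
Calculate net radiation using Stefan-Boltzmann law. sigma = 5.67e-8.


T^4 = 1.0486e+11
Tsurr^4 = 8.3353e+09
Q = 0.5410 * 5.67e-8 * 7.8220 * 9.6526e+10 = 23160.1409 W

23160.1409 W


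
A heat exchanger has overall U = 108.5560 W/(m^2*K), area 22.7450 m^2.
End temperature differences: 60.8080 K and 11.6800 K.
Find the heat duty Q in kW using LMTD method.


LMTD = 29.7774 K
Q = 108.5560 * 22.7450 * 29.7774 = 73523.4942 W = 73.5235 kW

73.5235 kW


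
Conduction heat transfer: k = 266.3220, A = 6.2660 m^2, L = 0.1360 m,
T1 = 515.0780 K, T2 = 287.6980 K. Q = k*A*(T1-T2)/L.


dT = 227.3800 K
Q = 266.3220 * 6.2660 * 227.3800 / 0.1360 = 2790042.3014 W

2790042.3014 W


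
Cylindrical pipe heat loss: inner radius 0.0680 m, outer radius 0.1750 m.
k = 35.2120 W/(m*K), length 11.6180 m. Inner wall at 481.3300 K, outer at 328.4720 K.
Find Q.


dT = 152.8580 K
ln(ro/ri) = 0.9453
Q = 2*pi*35.2120*11.6180*152.8580 / 0.9453 = 415652.5342 W

415652.5342 W


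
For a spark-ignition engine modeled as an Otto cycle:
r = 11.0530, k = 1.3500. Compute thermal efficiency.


r^(k-1) = 2.3186
eta = 1 - 1/2.3186 = 0.5687 = 56.8698%

56.8698%


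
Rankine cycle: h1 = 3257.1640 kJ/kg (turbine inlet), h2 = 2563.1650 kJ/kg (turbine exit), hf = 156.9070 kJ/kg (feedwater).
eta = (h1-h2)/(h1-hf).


W = 693.9990 kJ/kg
Q_in = 3100.2570 kJ/kg
eta = 0.2239 = 22.3852%

eta = 22.3852%


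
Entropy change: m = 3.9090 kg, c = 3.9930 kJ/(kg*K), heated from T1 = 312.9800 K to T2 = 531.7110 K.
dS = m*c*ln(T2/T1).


T2/T1 = 1.6989
ln(T2/T1) = 0.5300
dS = 3.9090 * 3.9930 * 0.5300 = 8.2720 kJ/K

8.2720 kJ/K


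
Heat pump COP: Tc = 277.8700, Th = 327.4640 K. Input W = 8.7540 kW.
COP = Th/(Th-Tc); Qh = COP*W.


COP = 327.4640 / 49.5940 = 6.6029
Qh = 6.6029 * 8.7540 = 57.8017 kW

COP = 6.6029, Qh = 57.8017 kW


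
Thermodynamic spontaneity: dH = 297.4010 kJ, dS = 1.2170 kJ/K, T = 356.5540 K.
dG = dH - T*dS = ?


T*dS = 356.5540 * 1.2170 = 433.9262 kJ
dG = 297.4010 - 433.9262 = -136.5252 kJ (spontaneous)

dG = -136.5252 kJ, spontaneous


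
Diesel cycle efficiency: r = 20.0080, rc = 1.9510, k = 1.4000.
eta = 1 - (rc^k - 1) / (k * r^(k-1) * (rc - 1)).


r^(k-1) = 3.3150
rc^k = 2.5489
eta = 0.6490 = 64.9050%

64.9050%


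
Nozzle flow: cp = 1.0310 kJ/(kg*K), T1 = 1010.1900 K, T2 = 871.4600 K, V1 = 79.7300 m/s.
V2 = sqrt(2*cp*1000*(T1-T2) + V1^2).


dT = 138.7300 K
2*cp*1000*dT = 286061.2600
V1^2 = 6356.8729
V2 = sqrt(292418.1329) = 540.7570 m/s

540.7570 m/s


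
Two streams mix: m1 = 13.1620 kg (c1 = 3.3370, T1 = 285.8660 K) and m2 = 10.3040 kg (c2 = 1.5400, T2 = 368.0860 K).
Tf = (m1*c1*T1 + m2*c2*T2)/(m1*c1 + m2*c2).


num = 18396.5379
den = 59.7898
Tf = 307.6871 K

307.6871 K


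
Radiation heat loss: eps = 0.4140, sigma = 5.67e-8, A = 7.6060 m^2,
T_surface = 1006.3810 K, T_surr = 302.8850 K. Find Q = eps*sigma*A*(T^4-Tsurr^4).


T^4 = 1.0258e+12
Tsurr^4 = 8.4161e+09
Q = 0.4140 * 5.67e-8 * 7.6060 * 1.0174e+12 = 181640.0002 W

181640.0002 W


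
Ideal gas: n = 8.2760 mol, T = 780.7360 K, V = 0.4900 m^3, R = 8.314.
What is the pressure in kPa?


P = nRT/V = 8.2760 * 8.314 * 780.7360 / 0.4900
= 53719.8396 / 0.4900 = 109632.3258 Pa = 109.6323 kPa

109.6323 kPa


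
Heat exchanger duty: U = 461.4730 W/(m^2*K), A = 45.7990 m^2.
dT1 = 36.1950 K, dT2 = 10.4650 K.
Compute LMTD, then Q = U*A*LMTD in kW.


LMTD = 20.7352 K
Q = 461.4730 * 45.7990 * 20.7352 = 438238.6449 W = 438.2386 kW

438.2386 kW


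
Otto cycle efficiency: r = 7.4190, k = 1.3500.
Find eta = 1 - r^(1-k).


r^(k-1) = 2.0166
eta = 1 - 1/2.0166 = 0.5041 = 50.4117%

50.4117%


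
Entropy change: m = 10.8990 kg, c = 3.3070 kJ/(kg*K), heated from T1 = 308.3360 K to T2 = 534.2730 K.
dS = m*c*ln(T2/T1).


T2/T1 = 1.7328
ln(T2/T1) = 0.5497
dS = 10.8990 * 3.3070 * 0.5497 = 19.8134 kJ/K

19.8134 kJ/K


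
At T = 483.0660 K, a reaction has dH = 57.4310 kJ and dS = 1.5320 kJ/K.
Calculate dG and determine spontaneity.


T*dS = 483.0660 * 1.5320 = 740.0571 kJ
dG = 57.4310 - 740.0571 = -682.6261 kJ (spontaneous)

dG = -682.6261 kJ, spontaneous


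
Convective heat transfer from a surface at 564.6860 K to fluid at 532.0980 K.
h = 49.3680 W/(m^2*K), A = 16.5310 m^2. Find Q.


dT = 32.5880 K
Q = 49.3680 * 16.5310 * 32.5880 = 26595.1453 W

26595.1453 W


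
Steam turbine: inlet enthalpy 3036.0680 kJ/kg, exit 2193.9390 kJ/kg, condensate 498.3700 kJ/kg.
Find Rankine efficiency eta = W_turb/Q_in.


W = 842.1290 kJ/kg
Q_in = 2537.6980 kJ/kg
eta = 0.3318 = 33.1848%

eta = 33.1848%


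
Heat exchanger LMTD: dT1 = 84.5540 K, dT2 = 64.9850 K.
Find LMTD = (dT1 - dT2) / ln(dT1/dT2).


dT1/dT2 = 1.3011
ln(dT1/dT2) = 0.2632
LMTD = 19.5690 / 0.2632 = 74.3407 K

74.3407 K


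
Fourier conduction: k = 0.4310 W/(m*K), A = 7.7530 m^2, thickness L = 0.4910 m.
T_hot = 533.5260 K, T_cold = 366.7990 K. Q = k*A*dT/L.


dT = 166.7270 K
Q = 0.4310 * 7.7530 * 166.7270 / 0.4910 = 1134.6750 W

1134.6750 W


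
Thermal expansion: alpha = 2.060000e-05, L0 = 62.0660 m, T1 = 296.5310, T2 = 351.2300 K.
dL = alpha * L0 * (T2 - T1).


dT = 54.6990 K
dL = 2.060000e-05 * 62.0660 * 54.6990 = 0.069936 m
L_final = 62.135936 m

dL = 0.069936 m


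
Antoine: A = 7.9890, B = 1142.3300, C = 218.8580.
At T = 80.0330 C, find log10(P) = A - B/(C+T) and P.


C+T = 298.8910
B/(C+T) = 3.8219
log10(P) = 7.9890 - 3.8219 = 4.1671
P = 10^4.1671 = 14692.8167 mmHg

14692.8167 mmHg


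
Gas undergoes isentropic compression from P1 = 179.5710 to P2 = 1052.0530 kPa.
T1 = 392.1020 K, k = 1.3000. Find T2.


(k-1)/k = 0.2308
(P2/P1)^exp = 1.5038
T2 = 392.1020 * 1.5038 = 589.6360 K

589.6360 K


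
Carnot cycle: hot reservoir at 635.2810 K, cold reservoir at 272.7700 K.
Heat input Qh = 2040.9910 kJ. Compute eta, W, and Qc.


eta = 1 - 272.7700/635.2810 = 0.5706
W = 0.5706 * 2040.9910 = 1164.6526 kJ
Qc = 2040.9910 - 1164.6526 = 876.3384 kJ

eta = 57.0631%, W = 1164.6526 kJ, Qc = 876.3384 kJ


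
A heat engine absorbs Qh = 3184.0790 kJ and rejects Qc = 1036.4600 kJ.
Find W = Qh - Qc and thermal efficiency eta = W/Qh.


W = 3184.0790 - 1036.4600 = 2147.6190 kJ
eta = 2147.6190 / 3184.0790 = 0.6745 = 67.4487%

W = 2147.6190 kJ, eta = 67.4487%


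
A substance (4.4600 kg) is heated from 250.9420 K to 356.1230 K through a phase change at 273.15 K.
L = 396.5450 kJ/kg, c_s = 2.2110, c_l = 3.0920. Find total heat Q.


Q1 (sensible, solid) = 4.4600 * 2.2110 * 22.2080 = 218.9944 kJ
Q2 (latent) = 4.4600 * 396.5450 = 1768.5907 kJ
Q3 (sensible, liquid) = 4.4600 * 3.0920 * 82.9730 = 1144.2242 kJ
Q_total = 3131.8093 kJ

3131.8093 kJ


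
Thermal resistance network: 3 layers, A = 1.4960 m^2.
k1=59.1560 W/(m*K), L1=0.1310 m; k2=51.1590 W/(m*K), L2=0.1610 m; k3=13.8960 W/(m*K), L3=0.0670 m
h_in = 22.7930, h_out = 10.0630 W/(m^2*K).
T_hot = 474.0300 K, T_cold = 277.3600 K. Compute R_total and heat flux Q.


R_conv_in = 1/(22.7930*1.4960) = 0.0293
R_1 = 0.1310/(59.1560*1.4960) = 0.0015
R_2 = 0.1610/(51.1590*1.4960) = 0.0021
R_3 = 0.0670/(13.8960*1.4960) = 0.0032
R_conv_out = 1/(10.0630*1.4960) = 0.0664
R_total = 0.1026 K/W
Q = 196.6700 / 0.1026 = 1917.6046 W

R_total = 0.1026 K/W, Q = 1917.6046 W


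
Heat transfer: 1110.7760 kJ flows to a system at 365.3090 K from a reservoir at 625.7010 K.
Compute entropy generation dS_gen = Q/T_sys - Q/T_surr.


dS_sys = 1110.7760/365.3090 = 3.0406 kJ/K
dS_surr = -1110.7760/625.7010 = -1.7753 kJ/K
dS_gen = 3.0406 - 1.7753 = 1.2654 kJ/K (irreversible)

dS_gen = 1.2654 kJ/K, irreversible


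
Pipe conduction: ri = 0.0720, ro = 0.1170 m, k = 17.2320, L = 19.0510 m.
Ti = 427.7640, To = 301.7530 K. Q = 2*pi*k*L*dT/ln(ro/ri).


dT = 126.0110 K
ln(ro/ri) = 0.4855
Q = 2*pi*17.2320*19.0510*126.0110 / 0.4855 = 535359.5617 W

535359.5617 W


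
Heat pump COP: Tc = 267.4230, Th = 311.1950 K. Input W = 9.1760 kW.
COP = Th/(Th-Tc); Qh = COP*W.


COP = 311.1950 / 43.7720 = 7.1095
Qh = 7.1095 * 9.1760 = 65.2363 kW

COP = 7.1095, Qh = 65.2363 kW


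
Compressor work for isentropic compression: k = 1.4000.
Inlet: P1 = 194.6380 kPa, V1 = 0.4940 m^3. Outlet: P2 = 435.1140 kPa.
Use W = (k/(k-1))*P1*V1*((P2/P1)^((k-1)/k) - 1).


(k-1)/k = 0.2857
(P2/P1)^exp = 1.2584
W = 3.5000 * 194.6380 * 0.4940 * (1.2584 - 1) = 86.9619 kJ

86.9619 kJ


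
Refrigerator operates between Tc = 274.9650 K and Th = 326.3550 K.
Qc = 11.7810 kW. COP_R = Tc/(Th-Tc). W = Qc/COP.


COP = 274.9650 / 51.3900 = 5.3506
W = 11.7810 / 5.3506 = 2.2018 kW

COP = 5.3506, W = 2.2018 kW


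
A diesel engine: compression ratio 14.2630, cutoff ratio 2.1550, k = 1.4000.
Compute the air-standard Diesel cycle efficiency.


r^(k-1) = 2.8952
rc^k = 2.9297
eta = 0.5878 = 58.7808%

58.7808%


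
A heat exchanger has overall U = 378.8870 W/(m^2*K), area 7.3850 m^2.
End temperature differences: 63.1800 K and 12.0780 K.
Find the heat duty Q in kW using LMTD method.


LMTD = 30.8848 K
Q = 378.8870 * 7.3850 * 30.8848 = 86418.0594 W = 86.4181 kW

86.4181 kW


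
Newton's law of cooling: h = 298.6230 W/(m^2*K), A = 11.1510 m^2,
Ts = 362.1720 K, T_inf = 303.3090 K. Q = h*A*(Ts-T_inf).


dT = 58.8630 K
Q = 298.6230 * 11.1510 * 58.8630 = 196010.5568 W

196010.5568 W


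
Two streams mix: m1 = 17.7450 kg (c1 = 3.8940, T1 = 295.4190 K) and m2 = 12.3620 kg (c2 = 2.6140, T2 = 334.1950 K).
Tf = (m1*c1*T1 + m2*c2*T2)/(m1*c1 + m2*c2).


num = 31212.4331
den = 101.4133
Tf = 307.7746 K

307.7746 K


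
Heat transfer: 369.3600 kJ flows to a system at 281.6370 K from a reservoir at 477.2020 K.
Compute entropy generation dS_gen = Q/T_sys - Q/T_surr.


dS_sys = 369.3600/281.6370 = 1.3115 kJ/K
dS_surr = -369.3600/477.2020 = -0.7740 kJ/K
dS_gen = 1.3115 - 0.7740 = 0.5375 kJ/K (irreversible)

dS_gen = 0.5375 kJ/K, irreversible


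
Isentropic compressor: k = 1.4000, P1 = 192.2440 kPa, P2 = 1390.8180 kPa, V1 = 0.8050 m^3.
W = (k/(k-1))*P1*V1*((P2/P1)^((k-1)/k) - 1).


(k-1)/k = 0.2857
(P2/P1)^exp = 1.7601
W = 3.5000 * 192.2440 * 0.8050 * (1.7601 - 1) = 411.7293 kJ

411.7293 kJ


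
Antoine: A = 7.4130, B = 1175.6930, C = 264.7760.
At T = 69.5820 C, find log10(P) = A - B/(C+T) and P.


C+T = 334.3580
B/(C+T) = 3.5163
log10(P) = 7.4130 - 3.5163 = 3.8967
P = 10^3.8967 = 7883.6986 mmHg

7883.6986 mmHg


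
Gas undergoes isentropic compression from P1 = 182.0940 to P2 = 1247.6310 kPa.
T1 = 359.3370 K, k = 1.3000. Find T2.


(k-1)/k = 0.2308
(P2/P1)^exp = 1.5591
T2 = 359.3370 * 1.5591 = 560.2433 K

560.2433 K


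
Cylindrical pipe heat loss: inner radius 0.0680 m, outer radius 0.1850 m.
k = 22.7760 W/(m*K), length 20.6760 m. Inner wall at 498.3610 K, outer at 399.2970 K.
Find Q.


dT = 99.0640 K
ln(ro/ri) = 1.0008
Q = 2*pi*22.7760*20.6760*99.0640 / 1.0008 = 292867.7348 W

292867.7348 W


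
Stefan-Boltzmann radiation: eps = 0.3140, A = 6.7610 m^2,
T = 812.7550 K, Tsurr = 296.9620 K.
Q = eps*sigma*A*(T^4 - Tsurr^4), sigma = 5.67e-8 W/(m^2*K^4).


T^4 = 4.3635e+11
Tsurr^4 = 7.7768e+09
Q = 0.3140 * 5.67e-8 * 6.7610 * 4.2858e+11 = 51588.4276 W

51588.4276 W


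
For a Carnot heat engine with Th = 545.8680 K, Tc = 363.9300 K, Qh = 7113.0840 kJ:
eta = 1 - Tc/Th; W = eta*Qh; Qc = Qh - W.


eta = 1 - 363.9300/545.8680 = 0.3333
W = 0.3333 * 7113.0840 = 2370.7934 kJ
Qc = 7113.0840 - 2370.7934 = 4742.2906 kJ

eta = 33.3300%, W = 2370.7934 kJ, Qc = 4742.2906 kJ


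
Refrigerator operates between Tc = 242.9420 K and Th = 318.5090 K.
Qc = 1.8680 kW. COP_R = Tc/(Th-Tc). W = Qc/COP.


COP = 242.9420 / 75.5670 = 3.2149
W = 1.8680 / 3.2149 = 0.5810 kW

COP = 3.2149, W = 0.5810 kW


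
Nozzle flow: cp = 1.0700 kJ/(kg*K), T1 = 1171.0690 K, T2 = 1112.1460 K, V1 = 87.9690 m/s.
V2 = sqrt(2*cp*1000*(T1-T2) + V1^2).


dT = 58.9230 K
2*cp*1000*dT = 126095.2200
V1^2 = 7738.5450
V2 = sqrt(133833.7650) = 365.8330 m/s

365.8330 m/s


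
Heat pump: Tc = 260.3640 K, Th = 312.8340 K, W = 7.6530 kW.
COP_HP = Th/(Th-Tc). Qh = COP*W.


COP = 312.8340 / 52.4700 = 5.9621
Qh = 5.9621 * 7.6530 = 45.6283 kW

COP = 5.9621, Qh = 45.6283 kW


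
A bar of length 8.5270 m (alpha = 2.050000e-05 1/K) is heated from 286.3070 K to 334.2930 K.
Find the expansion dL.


dT = 47.9860 K
dL = 2.050000e-05 * 8.5270 * 47.9860 = 0.008388 m
L_final = 8.535388 m

dL = 0.008388 m


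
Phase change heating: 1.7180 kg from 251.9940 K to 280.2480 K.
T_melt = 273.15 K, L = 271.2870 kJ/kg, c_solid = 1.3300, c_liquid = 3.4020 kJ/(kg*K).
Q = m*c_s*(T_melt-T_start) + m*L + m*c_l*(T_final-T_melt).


Q1 (sensible, solid) = 1.7180 * 1.3300 * 21.1560 = 48.3402 kJ
Q2 (latent) = 1.7180 * 271.2870 = 466.0711 kJ
Q3 (sensible, liquid) = 1.7180 * 3.4020 * 7.0980 = 41.4852 kJ
Q_total = 555.8965 kJ

555.8965 kJ


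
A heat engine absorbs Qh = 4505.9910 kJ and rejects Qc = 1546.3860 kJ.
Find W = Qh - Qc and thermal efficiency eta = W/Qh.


W = 4505.9910 - 1546.3860 = 2959.6050 kJ
eta = 2959.6050 / 4505.9910 = 0.6568 = 65.6816%

W = 2959.6050 kJ, eta = 65.6816%


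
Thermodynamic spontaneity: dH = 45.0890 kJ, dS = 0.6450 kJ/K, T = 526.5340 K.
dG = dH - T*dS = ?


T*dS = 526.5340 * 0.6450 = 339.6144 kJ
dG = 45.0890 - 339.6144 = -294.5254 kJ (spontaneous)

dG = -294.5254 kJ, spontaneous


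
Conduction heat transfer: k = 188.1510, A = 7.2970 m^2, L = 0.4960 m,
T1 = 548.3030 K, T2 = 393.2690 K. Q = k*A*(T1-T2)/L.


dT = 155.0340 K
Q = 188.1510 * 7.2970 * 155.0340 / 0.4960 = 429137.1899 W

429137.1899 W


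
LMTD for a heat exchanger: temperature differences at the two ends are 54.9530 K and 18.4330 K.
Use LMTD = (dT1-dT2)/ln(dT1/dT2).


dT1/dT2 = 2.9812
ln(dT1/dT2) = 1.0923
LMTD = 36.5200 / 1.0923 = 33.4329 K

33.4329 K


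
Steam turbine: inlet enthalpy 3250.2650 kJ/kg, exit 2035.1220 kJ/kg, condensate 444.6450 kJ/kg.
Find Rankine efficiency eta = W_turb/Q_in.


W = 1215.1430 kJ/kg
Q_in = 2805.6200 kJ/kg
eta = 0.4331 = 43.3110%

eta = 43.3110%


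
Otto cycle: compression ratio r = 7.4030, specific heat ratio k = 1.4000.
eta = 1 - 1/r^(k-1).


r^(k-1) = 2.2272
eta = 1 - 1/2.2272 = 0.5510 = 55.1010%

55.1010%


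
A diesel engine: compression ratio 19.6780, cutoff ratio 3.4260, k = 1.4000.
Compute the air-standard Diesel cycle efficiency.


r^(k-1) = 3.2930
rc^k = 5.6066
eta = 0.5881 = 58.8118%

58.8118%


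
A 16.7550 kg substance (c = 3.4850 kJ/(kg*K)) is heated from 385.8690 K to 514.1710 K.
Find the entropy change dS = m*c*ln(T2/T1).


T2/T1 = 1.3325
ln(T2/T1) = 0.2871
dS = 16.7550 * 3.4850 * 0.2871 = 16.7617 kJ/K

16.7617 kJ/K


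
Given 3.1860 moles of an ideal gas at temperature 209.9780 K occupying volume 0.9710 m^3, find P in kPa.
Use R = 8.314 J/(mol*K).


P = nRT/V = 3.1860 * 8.314 * 209.9780 / 0.9710
= 5561.9821 / 0.9710 = 5728.0969 Pa = 5.7281 kPa

5.7281 kPa


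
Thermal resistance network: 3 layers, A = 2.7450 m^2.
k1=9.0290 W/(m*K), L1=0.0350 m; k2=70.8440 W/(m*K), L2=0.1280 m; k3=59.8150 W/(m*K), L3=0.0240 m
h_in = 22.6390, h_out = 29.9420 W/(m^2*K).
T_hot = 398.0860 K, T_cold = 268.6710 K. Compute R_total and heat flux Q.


R_conv_in = 1/(22.6390*2.7450) = 0.0161
R_1 = 0.0350/(9.0290*2.7450) = 0.0014
R_2 = 0.1280/(70.8440*2.7450) = 0.0007
R_3 = 0.0240/(59.8150*2.7450) = 0.0001
R_conv_out = 1/(29.9420*2.7450) = 0.0122
R_total = 0.0305 K/W
Q = 129.4150 / 0.0305 = 4246.5950 W

R_total = 0.0305 K/W, Q = 4246.5950 W


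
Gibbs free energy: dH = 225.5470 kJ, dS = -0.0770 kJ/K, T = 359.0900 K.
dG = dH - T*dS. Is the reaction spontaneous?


T*dS = 359.0900 * -0.0770 = -27.6499 kJ
dG = 225.5470 + 27.6499 = 253.1969 kJ (non-spontaneous)

dG = 253.1969 kJ, non-spontaneous


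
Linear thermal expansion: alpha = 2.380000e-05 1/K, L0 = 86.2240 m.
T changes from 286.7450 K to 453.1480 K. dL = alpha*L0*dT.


dT = 166.4030 K
dL = 2.380000e-05 * 86.2240 * 166.4030 = 0.341481 m
L_final = 86.565481 m

dL = 0.341481 m


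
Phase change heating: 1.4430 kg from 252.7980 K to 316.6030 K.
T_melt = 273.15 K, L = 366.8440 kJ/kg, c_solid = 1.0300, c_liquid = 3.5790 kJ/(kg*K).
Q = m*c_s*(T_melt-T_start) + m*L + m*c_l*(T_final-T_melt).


Q1 (sensible, solid) = 1.4430 * 1.0300 * 20.3520 = 30.2490 kJ
Q2 (latent) = 1.4430 * 366.8440 = 529.3559 kJ
Q3 (sensible, liquid) = 1.4430 * 3.5790 * 43.4530 = 224.4129 kJ
Q_total = 784.0178 kJ

784.0178 kJ


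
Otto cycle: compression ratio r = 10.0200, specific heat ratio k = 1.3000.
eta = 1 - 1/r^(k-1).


r^(k-1) = 1.9965
eta = 1 - 1/1.9965 = 0.4991 = 49.9113%

49.9113%


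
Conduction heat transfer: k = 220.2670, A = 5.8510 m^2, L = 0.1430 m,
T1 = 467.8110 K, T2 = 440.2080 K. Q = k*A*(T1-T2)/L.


dT = 27.6030 K
Q = 220.2670 * 5.8510 * 27.6030 / 0.1430 = 248771.0177 W

248771.0177 W


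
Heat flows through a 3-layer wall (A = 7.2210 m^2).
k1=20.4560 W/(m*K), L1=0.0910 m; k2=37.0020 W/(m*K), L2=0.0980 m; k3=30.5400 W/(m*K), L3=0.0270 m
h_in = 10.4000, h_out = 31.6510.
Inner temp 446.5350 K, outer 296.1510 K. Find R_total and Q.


R_conv_in = 1/(10.4000*7.2210) = 0.0133
R_1 = 0.0910/(20.4560*7.2210) = 0.0006
R_2 = 0.0980/(37.0020*7.2210) = 0.0004
R_3 = 0.0270/(30.5400*7.2210) = 0.0001
R_conv_out = 1/(31.6510*7.2210) = 0.0044
R_total = 0.0188 K/W
Q = 150.3840 / 0.0188 = 8000.6347 W

R_total = 0.0188 K/W, Q = 8000.6347 W


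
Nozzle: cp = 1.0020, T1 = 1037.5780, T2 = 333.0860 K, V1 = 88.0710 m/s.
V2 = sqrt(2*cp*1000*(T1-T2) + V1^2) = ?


dT = 704.4920 K
2*cp*1000*dT = 1411801.9680
V1^2 = 7756.5010
V2 = sqrt(1419558.4690) = 1191.4523 m/s

1191.4523 m/s


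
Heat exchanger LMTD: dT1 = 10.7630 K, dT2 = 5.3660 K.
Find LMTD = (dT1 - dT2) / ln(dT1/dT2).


dT1/dT2 = 2.0058
ln(dT1/dT2) = 0.6960
LMTD = 5.3970 / 0.6960 = 7.7540 K

7.7540 K


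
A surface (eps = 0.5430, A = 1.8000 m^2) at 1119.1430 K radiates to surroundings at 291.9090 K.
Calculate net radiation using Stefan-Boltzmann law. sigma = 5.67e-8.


T^4 = 1.5687e+12
Tsurr^4 = 7.2609e+09
Q = 0.5430 * 5.67e-8 * 1.8000 * 1.5614e+12 = 86533.2254 W

86533.2254 W


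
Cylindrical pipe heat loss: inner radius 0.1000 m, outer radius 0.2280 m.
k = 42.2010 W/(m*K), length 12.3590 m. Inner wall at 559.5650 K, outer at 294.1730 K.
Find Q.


dT = 265.3920 K
ln(ro/ri) = 0.8242
Q = 2*pi*42.2010*12.3590*265.3920 / 0.8242 = 1055246.9362 W

1055246.9362 W


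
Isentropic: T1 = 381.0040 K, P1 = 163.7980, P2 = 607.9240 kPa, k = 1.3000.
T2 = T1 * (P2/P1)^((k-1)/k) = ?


(k-1)/k = 0.2308
(P2/P1)^exp = 1.3534
T2 = 381.0040 * 1.3534 = 515.6583 K

515.6583 K


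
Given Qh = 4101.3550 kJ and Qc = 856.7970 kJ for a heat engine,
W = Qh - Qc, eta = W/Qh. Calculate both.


W = 4101.3550 - 856.7970 = 3244.5580 kJ
eta = 3244.5580 / 4101.3550 = 0.7911 = 79.1094%

W = 3244.5580 kJ, eta = 79.1094%


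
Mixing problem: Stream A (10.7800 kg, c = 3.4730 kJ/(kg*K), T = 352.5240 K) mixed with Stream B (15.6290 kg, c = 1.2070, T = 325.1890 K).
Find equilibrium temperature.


num = 19332.5562
den = 56.3031
Tf = 343.3655 K

343.3655 K


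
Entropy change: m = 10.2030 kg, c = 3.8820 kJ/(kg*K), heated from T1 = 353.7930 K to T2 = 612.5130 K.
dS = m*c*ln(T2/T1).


T2/T1 = 1.7313
ln(T2/T1) = 0.5489
dS = 10.2030 * 3.8820 * 0.5489 = 21.7392 kJ/K

21.7392 kJ/K


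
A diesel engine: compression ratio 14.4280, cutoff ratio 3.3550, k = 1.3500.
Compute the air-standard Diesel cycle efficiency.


r^(k-1) = 2.5452
rc^k = 5.1249
eta = 0.4902 = 49.0240%

49.0240%


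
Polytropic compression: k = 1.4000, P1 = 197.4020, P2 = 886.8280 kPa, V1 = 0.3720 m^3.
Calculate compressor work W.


(k-1)/k = 0.2857
(P2/P1)^exp = 1.5361
W = 3.5000 * 197.4020 * 0.3720 * (1.5361 - 1) = 137.7921 kJ

137.7921 kJ


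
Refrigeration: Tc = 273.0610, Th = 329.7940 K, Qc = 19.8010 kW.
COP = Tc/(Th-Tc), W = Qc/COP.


COP = 273.0610 / 56.7330 = 4.8131
W = 19.8010 / 4.8131 = 4.1140 kW

COP = 4.8131, W = 4.1140 kW


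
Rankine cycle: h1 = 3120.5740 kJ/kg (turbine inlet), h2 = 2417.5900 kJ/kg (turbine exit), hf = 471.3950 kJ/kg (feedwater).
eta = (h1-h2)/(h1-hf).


W = 702.9840 kJ/kg
Q_in = 2649.1790 kJ/kg
eta = 0.2654 = 26.5359%

eta = 26.5359%


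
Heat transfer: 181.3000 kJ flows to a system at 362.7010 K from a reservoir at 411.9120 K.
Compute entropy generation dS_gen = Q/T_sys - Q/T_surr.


dS_sys = 181.3000/362.7010 = 0.4999 kJ/K
dS_surr = -181.3000/411.9120 = -0.4401 kJ/K
dS_gen = 0.4999 - 0.4401 = 0.0597 kJ/K (irreversible)

dS_gen = 0.0597 kJ/K, irreversible


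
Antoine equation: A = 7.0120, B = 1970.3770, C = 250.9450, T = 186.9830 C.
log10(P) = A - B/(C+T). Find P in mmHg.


C+T = 437.9280
B/(C+T) = 4.4993
log10(P) = 7.0120 - 4.4993 = 2.5127
P = 10^2.5127 = 325.5988 mmHg

325.5988 mmHg


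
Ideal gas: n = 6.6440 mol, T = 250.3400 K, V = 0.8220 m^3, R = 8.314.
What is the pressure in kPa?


P = nRT/V = 6.6440 * 8.314 * 250.3400 / 0.8220
= 13828.3350 / 0.8220 = 16822.7920 Pa = 16.8228 kPa

16.8228 kPa


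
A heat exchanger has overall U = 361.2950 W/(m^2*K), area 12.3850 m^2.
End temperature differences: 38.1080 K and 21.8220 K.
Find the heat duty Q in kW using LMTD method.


LMTD = 29.2123 K
Q = 361.2950 * 12.3850 * 29.2123 = 130714.3175 W = 130.7143 kW

130.7143 kW


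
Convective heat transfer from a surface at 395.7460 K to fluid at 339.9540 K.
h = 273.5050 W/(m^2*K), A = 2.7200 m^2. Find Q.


dT = 55.7920 K
Q = 273.5050 * 2.7200 * 55.7920 = 41505.5434 W

41505.5434 W


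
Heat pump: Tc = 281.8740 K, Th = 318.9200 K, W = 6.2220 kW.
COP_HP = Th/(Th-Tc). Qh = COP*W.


COP = 318.9200 / 37.0460 = 8.6088
Qh = 8.6088 * 6.2220 = 53.5637 kW

COP = 8.6088, Qh = 53.5637 kW


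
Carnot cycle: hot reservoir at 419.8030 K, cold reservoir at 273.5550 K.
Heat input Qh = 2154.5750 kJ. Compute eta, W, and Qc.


eta = 1 - 273.5550/419.8030 = 0.3484
W = 0.3484 * 2154.5750 = 750.5956 kJ
Qc = 2154.5750 - 750.5956 = 1403.9794 kJ

eta = 34.8373%, W = 750.5956 kJ, Qc = 1403.9794 kJ


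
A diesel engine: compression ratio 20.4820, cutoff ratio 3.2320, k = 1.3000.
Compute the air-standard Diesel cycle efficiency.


r^(k-1) = 2.4741
rc^k = 4.5953
eta = 0.4992 = 49.9177%

49.9177%


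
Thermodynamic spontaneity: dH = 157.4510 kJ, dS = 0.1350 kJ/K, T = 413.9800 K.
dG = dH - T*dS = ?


T*dS = 413.9800 * 0.1350 = 55.8873 kJ
dG = 157.4510 - 55.8873 = 101.5637 kJ (non-spontaneous)

dG = 101.5637 kJ, non-spontaneous


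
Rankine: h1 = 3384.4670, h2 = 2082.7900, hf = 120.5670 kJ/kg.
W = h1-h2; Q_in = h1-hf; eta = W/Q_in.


W = 1301.6770 kJ/kg
Q_in = 3263.9000 kJ/kg
eta = 0.3988 = 39.8810%

eta = 39.8810%


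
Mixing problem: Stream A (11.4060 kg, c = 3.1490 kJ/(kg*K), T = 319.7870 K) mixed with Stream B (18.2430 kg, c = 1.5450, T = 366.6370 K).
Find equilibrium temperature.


num = 21819.7710
den = 64.1029
Tf = 340.3865 K

340.3865 K


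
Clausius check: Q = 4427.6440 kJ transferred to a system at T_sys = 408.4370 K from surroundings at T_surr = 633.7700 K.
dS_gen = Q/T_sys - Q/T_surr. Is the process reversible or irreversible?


dS_sys = 4427.6440/408.4370 = 10.8405 kJ/K
dS_surr = -4427.6440/633.7700 = -6.9862 kJ/K
dS_gen = 10.8405 - 6.9862 = 3.8543 kJ/K (irreversible)

dS_gen = 3.8543 kJ/K, irreversible


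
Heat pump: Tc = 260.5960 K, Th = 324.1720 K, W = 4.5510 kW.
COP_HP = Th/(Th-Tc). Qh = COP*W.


COP = 324.1720 / 63.5760 = 5.0990
Qh = 5.0990 * 4.5510 = 23.2054 kW

COP = 5.0990, Qh = 23.2054 kW


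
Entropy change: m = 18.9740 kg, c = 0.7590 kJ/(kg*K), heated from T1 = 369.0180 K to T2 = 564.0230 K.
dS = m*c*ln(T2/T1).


T2/T1 = 1.5284
ln(T2/T1) = 0.4242
dS = 18.9740 * 0.7590 * 0.4242 = 6.1097 kJ/K

6.1097 kJ/K


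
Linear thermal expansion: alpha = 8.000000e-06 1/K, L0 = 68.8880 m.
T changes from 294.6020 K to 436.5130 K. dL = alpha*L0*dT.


dT = 141.9110 K
dL = 8.000000e-06 * 68.8880 * 141.9110 = 0.078208 m
L_final = 68.966208 m

dL = 0.078208 m


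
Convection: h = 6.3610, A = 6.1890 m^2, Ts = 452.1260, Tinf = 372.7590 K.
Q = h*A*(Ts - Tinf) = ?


dT = 79.3670 K
Q = 6.3610 * 6.1890 * 79.3670 = 3124.5382 W

3124.5382 W


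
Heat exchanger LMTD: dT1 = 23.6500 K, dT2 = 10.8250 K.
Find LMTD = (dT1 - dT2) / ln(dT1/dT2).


dT1/dT2 = 2.1848
ln(dT1/dT2) = 0.7815
LMTD = 12.8250 / 0.7815 = 16.4106 K

16.4106 K


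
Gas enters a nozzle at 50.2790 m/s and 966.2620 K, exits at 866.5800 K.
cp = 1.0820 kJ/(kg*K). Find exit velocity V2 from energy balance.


dT = 99.6820 K
2*cp*1000*dT = 215711.8480
V1^2 = 2527.9778
V2 = sqrt(218239.8258) = 467.1615 m/s

467.1615 m/s


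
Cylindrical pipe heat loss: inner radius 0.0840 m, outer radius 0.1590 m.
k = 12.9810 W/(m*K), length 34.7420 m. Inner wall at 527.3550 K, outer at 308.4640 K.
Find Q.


dT = 218.8910 K
ln(ro/ri) = 0.6381
Q = 2*pi*12.9810*34.7420*218.8910 / 0.6381 = 972054.3953 W

972054.3953 W


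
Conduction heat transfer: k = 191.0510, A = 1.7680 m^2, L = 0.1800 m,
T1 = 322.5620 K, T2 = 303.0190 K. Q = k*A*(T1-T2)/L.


dT = 19.5430 K
Q = 191.0510 * 1.7680 * 19.5430 / 0.1800 = 36673.3263 W

36673.3263 W


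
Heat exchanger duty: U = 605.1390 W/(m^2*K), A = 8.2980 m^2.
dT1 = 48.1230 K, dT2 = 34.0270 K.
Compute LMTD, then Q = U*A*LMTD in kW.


LMTD = 40.6687 K
Q = 605.1390 * 8.2980 * 40.6687 = 204215.4078 W = 204.2154 kW

204.2154 kW


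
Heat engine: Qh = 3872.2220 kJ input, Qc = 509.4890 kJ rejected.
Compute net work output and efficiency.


W = 3872.2220 - 509.4890 = 3362.7330 kJ
eta = 3362.7330 / 3872.2220 = 0.8684 = 86.8425%

W = 3362.7330 kJ, eta = 86.8425%


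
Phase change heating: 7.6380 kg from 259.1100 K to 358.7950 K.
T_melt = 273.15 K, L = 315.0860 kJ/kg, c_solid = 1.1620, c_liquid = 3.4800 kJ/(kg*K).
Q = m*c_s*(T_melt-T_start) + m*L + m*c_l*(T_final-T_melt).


Q1 (sensible, solid) = 7.6380 * 1.1620 * 14.0400 = 124.6100 kJ
Q2 (latent) = 7.6380 * 315.0860 = 2406.6269 kJ
Q3 (sensible, liquid) = 7.6380 * 3.4800 * 85.6450 = 2276.4647 kJ
Q_total = 4807.7015 kJ

4807.7015 kJ


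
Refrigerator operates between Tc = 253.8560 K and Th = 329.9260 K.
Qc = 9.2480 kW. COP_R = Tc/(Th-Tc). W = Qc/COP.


COP = 253.8560 / 76.0700 = 3.3371
W = 9.2480 / 3.3371 = 2.7712 kW

COP = 3.3371, W = 2.7712 kW


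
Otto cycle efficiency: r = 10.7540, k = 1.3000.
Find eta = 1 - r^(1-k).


r^(k-1) = 2.0393
eta = 1 - 1/2.0393 = 0.5096 = 50.9624%

50.9624%


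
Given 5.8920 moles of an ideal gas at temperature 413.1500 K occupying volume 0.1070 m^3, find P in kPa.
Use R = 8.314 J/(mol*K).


P = nRT/V = 5.8920 * 8.314 * 413.1500 / 0.1070
= 20238.6023 / 0.1070 = 189145.8155 Pa = 189.1458 kPa

189.1458 kPa


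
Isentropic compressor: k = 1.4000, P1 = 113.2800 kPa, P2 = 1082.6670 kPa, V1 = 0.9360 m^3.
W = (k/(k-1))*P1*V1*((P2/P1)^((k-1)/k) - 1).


(k-1)/k = 0.2857
(P2/P1)^exp = 1.9059
W = 3.5000 * 113.2800 * 0.9360 * (1.9059 - 1) = 336.1802 kJ

336.1802 kJ


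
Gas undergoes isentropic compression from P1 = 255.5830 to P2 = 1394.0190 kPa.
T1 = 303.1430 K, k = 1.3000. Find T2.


(k-1)/k = 0.2308
(P2/P1)^exp = 1.4792
T2 = 303.1430 * 1.4792 = 448.3980 K

448.3980 K


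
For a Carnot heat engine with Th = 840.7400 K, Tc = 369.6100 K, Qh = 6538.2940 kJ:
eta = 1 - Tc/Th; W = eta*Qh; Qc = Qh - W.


eta = 1 - 369.6100/840.7400 = 0.5604
W = 0.5604 * 6538.2940 = 3663.8990 kJ
Qc = 6538.2940 - 3663.8990 = 2874.3950 kJ

eta = 56.0375%, W = 3663.8990 kJ, Qc = 2874.3950 kJ


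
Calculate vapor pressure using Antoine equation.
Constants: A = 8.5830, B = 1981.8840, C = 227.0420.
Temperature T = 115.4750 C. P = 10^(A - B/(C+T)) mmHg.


C+T = 342.5170
B/(C+T) = 5.7862
log10(P) = 8.5830 - 5.7862 = 2.7968
P = 10^2.7968 = 626.2743 mmHg

626.2743 mmHg


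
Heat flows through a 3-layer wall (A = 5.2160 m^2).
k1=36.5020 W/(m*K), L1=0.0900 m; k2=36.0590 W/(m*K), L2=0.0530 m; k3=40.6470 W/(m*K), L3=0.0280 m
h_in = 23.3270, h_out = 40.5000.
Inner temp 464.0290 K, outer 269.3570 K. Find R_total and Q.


R_conv_in = 1/(23.3270*5.2160) = 0.0082
R_1 = 0.0900/(36.5020*5.2160) = 0.0005
R_2 = 0.0530/(36.0590*5.2160) = 0.0003
R_3 = 0.0280/(40.6470*5.2160) = 0.0001
R_conv_out = 1/(40.5000*5.2160) = 0.0047
R_total = 0.0138 K/W
Q = 194.6720 / 0.0138 = 14066.8730 W

R_total = 0.0138 K/W, Q = 14066.8730 W


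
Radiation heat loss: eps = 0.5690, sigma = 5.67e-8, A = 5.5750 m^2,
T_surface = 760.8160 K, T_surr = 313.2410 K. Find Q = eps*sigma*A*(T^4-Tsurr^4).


T^4 = 3.3506e+11
Tsurr^4 = 9.6275e+09
Q = 0.5690 * 5.67e-8 * 5.5750 * 3.2543e+11 = 58532.4818 W

58532.4818 W


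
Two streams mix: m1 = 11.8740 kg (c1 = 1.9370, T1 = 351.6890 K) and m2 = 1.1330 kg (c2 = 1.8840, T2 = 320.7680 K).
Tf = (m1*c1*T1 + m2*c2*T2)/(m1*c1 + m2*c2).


num = 8773.5276
den = 25.1345
Tf = 349.0630 K

349.0630 K


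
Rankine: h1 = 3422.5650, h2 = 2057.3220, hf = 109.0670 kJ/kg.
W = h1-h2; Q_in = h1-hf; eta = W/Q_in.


W = 1365.2430 kJ/kg
Q_in = 3313.4980 kJ/kg
eta = 0.4120 = 41.2025%

eta = 41.2025%


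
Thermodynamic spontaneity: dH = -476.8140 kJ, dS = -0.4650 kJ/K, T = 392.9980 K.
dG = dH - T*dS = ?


T*dS = 392.9980 * -0.4650 = -182.7441 kJ
dG = -476.8140 + 182.7441 = -294.0699 kJ (spontaneous)

dG = -294.0699 kJ, spontaneous


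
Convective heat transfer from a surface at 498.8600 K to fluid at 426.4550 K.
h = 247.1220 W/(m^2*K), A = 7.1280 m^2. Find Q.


dT = 72.4050 K
Q = 247.1220 * 7.1280 * 72.4050 = 127540.3660 W

127540.3660 W


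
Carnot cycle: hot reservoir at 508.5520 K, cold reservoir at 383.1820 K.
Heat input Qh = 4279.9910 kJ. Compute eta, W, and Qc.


eta = 1 - 383.1820/508.5520 = 0.2465
W = 0.2465 * 4279.9910 = 1055.1182 kJ
Qc = 4279.9910 - 1055.1182 = 3224.8728 kJ

eta = 24.6523%, W = 1055.1182 kJ, Qc = 3224.8728 kJ


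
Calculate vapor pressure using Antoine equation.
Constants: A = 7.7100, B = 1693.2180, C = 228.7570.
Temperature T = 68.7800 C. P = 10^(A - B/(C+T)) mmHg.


C+T = 297.5370
B/(C+T) = 5.6908
log10(P) = 7.7100 - 5.6908 = 2.0192
P = 10^2.0192 = 104.5246 mmHg

104.5246 mmHg


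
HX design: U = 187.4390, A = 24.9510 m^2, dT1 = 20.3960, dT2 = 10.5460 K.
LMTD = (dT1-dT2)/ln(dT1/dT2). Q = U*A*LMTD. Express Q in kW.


LMTD = 14.9335 K
Q = 187.4390 * 24.9510 * 14.9335 = 69840.7121 W = 69.8407 kW

69.8407 kW


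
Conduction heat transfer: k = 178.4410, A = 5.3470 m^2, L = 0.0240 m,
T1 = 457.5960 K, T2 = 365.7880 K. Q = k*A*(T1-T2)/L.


dT = 91.8080 K
Q = 178.4410 * 5.3470 * 91.8080 / 0.0240 = 3649842.4446 W

3649842.4446 W


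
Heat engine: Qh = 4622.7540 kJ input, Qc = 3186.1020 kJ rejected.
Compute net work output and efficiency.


W = 4622.7540 - 3186.1020 = 1436.6520 kJ
eta = 1436.6520 / 4622.7540 = 0.3108 = 31.0778%

W = 1436.6520 kJ, eta = 31.0778%
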